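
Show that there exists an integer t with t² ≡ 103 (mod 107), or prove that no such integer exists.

Apply Euler's criterion with the prime 107: 103 is a quadratic residue iff 103^53 ≡ 1 (mod 107), and a non-residue iff it is ≡ −1.
Repeated squaring mod 107: 103^2 = 10609 ≡ 16; 103^4 ≡ 16² = 256 ≡ 42; 103^8 ≡ 42² = 1764 ≡ 52; 103^16 ≡ 52² = 2704 ≡ 29; 103^32 ≡ 29² = 841 ≡ 92.
Since 53 = 32 + 16 + 4 + 1, 103^53 ≡ 92 · 29 · 42 · 103; multiplying out mod 107: 92·29 = 2668 ≡ 100, then 100·42 = 4200 ≡ 27, then 27·103 = 2781 ≡ 106. Thus 103^53 ≡ 106 ≡ −1 (mod 107).
The value −1 means 103 is a non-residue modulo 107, so t² ≡ 103 (mod 107) is impossible.

No such integer exists.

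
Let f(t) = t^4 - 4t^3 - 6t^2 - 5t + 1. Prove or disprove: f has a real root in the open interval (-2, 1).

f(-2) = 35 and f(1) = -13, which have opposite signs.
f is continuous everywhere (it is a polynomial), in particular on [-2, 1].
By the Intermediate Value Theorem f must vanish at some point of (-2, 1).

Such a root exists.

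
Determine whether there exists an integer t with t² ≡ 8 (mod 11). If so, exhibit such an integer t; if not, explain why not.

Squares mod 11 repeat after t = 5 (as (−t)² = t²); for t = 0..5 they are 0, 1, 4, 9, 5, 3.
The set of squares mod 11 is therefore {0, 1, 3, 4, 5, 9}, which does not contain 8.
Therefore t² ≡ 8 (mod 11) has no solution.

No, no such integer exists.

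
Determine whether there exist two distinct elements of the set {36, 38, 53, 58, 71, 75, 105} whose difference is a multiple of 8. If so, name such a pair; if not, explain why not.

Residues mod 8: 36↦4, 38↦6, 53↦5, 58↦2, 71↦7, 75↦3, 105↦1.
These 7 residues are pairwise different, hence no difference of two elements is divisible by 8.

No, no such pair exists.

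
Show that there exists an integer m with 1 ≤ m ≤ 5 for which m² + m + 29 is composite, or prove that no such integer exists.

At m = 2: 2² + 2 + 29 = 35 = 5·7, which is composite.

m = 2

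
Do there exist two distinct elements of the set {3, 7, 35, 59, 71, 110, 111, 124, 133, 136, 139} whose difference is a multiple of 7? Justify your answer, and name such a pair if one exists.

3 mod 7 = 3 and 59 mod 7 = 3, so 59 − 3 = 56 = 8·7.

3 and 59 are such a pair.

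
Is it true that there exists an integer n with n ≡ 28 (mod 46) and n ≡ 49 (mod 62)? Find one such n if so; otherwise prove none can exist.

Reduce both congruences modulo 2, which divides 46 and 62: they say n ≡ 28 (mod 2) and n ≡ 49 (mod 2).
However 28 ≡ 0 and 49 ≡ 1 (mod 2), and 0 ≠ 1.
Hence the system has no solution.

No, no such integer exists.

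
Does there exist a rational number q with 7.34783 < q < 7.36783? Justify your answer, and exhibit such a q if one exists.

Scale by 11: the interval becomes (80.82613, 81.04613), which contains the integer 81.
So q = 81/11 works: it is a ratio of integers, and dividing 11·7.34783 < 81 < 11·7.36783 through by 11 gives 7.34783 < 81/11 < 7.36783.

q = 81/11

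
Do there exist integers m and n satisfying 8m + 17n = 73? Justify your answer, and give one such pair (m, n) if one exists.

Since gcd(8, 17) = 1, every integer is an integer combination of 8 and 17.
Run the Euclidean algorithm on 17 and 8: 17 = 2·8 + 1, 8 = 8·1 + 0.
Unwinding: 1 = 17 − 2·8, i.e. 8·(-2) + 17·1 = 1.
Scaling by 73 gives the particular solution (m, n) = (-146, 73).
The general solution is m = -146 + 17k, n = 73 − 8k; taking k = 9 gives the smaller pair m = 7, n = 1.
Indeed 8·7 + 17·1 = 56 + 17 = 73.

m = 7, n = 1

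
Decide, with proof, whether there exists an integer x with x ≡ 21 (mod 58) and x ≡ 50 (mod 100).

gcd(58, 100) = 2. If x ≡ 21 (mod 58) and x ≡ 50 (mod 100), then x ≡ 21 (mod 2) and x ≡ 50 (mod 2).
These are incompatible: 21 − 50 = -29 is not divisible by 2.
Hence the system has no solution.

No such integer exists.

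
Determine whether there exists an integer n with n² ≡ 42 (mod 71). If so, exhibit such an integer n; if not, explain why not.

Apply Euler's criterion with the prime 71: 42 is a quadratic residue iff 42^35 ≡ 1 (mod 71), and a non-residue iff it is ≡ −1.
Repeated squaring mod 71: 42^2 = 1764 ≡ 60; 42^4 ≡ 60² = 3600 ≡ 50; 42^8 ≡ 50² = 2500 ≡ 15; 42^16 ≡ 15² = 225 ≡ 12; 42^32 ≡ 12² = 144 ≡ 2.
Since 35 = 32 + 2 + 1, 42^35 ≡ 2 · 60 · 42; multiplying out mod 71: 2·60 = 120 ≡ 49, then 49·42 = 2058 ≡ 70. Thus 42^35 ≡ 70 ≡ −1 (mod 71).
By Euler's criterion 42 is a quadratic non-residue mod 71: no n satisfies n² ≡ 42 (mod 71).

No, no such integer exists.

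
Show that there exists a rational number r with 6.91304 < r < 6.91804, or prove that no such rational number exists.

Scale by 12: the interval becomes (82.95648, 83.01648), which contains the integer 83.
So r = 83/12 works: it is a ratio of integers, and dividing 12·6.91304 < 83 < 12·6.91804 through by 12 gives 6.91304 < 83/12 < 6.91804.

r = 83/12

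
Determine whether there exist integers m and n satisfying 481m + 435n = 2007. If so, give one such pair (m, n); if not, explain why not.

Since gcd(481, 435) = 1, every integer is an integer combination of 481 and 435.
Run the Euclidean algorithm on 481 and 435: 481 = 1·435 + 46, 435 = 9·46 + 21, 46 = 2·21 + 4, 21 = 5·4 + 1, 4 = 4·1 + 0.
Back-substituting, 1 = 21 − 5·4 = 21 − 5·(46 − 2·21) = −5·46 + 11·21 = −5·46 + 11·(435 − 9·46) = 11·435 − 104·46 = 11·435 − 104·(481 − 1·435) = −104·481 + 115·435; that is, 481·(-104) + 435·115 = 1.
Multiplying through by 2007: m = (-104)·2007 = -208728, n = 115·2007 = 230805 is a solution.
Adding 480·435 to m and subtracting 480·481 from n gives the tidier solution (72, -75).
Check: 481·72 + 435·(-75) = 34632 − 32625 = 2007. ✓

m = 72, n = -75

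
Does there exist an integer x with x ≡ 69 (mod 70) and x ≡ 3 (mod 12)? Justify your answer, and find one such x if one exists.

x = 279

Here gcd(70, 12) = 2, and both 69 and 3 leave remainder 1 mod 2, so the system is consistent.
Step through x = 69, 69 + 70, 69 + 2·70, …: the values 69, 139, 209, 279 reduce mod 12 to 9, 7, 5, 3. The value 279 hits 3.
Indeed 279 ≡ 69 (mod 70) and 279 ≡ 3 (mod 12).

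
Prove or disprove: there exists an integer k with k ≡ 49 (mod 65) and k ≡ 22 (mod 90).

There is no such integer.

Both moduli are multiples of 5 = gcd(65, 90), so any solution would satisfy k ≡ 49 and k ≡ 22 modulo 5 simultaneously.
These are incompatible: 49 − 22 = 27 is not divisible by 5.
Hence the system has no solution.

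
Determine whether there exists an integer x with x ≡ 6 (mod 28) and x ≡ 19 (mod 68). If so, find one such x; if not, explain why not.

No, no such integer exists.

Reduce both congruences modulo 4, which divides 28 and 68: they say x ≡ 6 (mod 4) and x ≡ 19 (mod 4).
However 6 ≡ 2 and 19 ≡ 3 (mod 4), and 2 ≠ 3.
Therefore no such x exists.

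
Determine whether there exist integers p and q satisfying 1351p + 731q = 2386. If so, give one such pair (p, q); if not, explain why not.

1351 and 731 are coprime, so 1351p + 731q ranges over all of ℤ.
Run the Euclidean algorithm on 1351 and 731: 1351 = 1·731 + 620, 731 = 1·620 + 111, 620 = 5·111 + 65, 111 = 1·65 + 46, 65 = 1·46 + 19, 46 = 2·19 + 8, 19 = 2·8 + 3, 8 = 2·3 + 2, 3 = 1·2 + 1, 2 = 2·1 + 0.
Back-substituting, 1 = 3 − 1·2 = 3 − (8 − 2·3) = −8 + 3·3 = −8 + 3·(19 − 2·8) = 3·19 − 7·8 = 3·19 − 7·(46 − 2·19) = −7·46 + 17·19 = −7·46 + 17·(65 − 1·46) = 17·65 − 24·46 = 17·65 − 24·(111 − 1·65) = −24·111 + 41·65 = −24·111 + 41·(620 − 5·111) = 41·620 − 229·111 = 41·620 − 229·(731 − 1·620) = −229·731 + 270·620 = −229·731 + 270·(1351 − 1·731) = 270·1351 − 499·731; that is, 1351·270 + 731·(-499) = 1.
Multiplying through by 2386: p = 270·2386 = 644220, q = (-499)·2386 = -1190614 is a solution.
Subtracting 881·731 from p and adding 881·1351 to q gives the tidier solution (209, -383).
Check: 1351·209 + 731·(-383) = 282359 − 279973 = 2386. ✓

p = 209, q = -383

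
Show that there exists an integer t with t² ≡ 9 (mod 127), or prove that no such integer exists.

t = 124

t = 124 works: 124² = 15376, and 15376 − 9 = 15367 = 121·127.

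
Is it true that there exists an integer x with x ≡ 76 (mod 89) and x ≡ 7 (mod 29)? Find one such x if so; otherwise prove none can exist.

x = 877

gcd(89, 29) = 1, so the Chinese Remainder Theorem guarantees exactly one residue class mod 2581 satisfying both.
Any solution of the first congruence is x = 76 + 89t; substituting into the second, 89t ≡ 7 − 76 ≡ 18 (mod 29).
89 ≡ 2 (mod 29), so this reads 2t ≡ 18 (mod 29). Invert 2 mod 29 by the Euclidean algorithm: 29 = 14·2 + 1, 2 = 2·1 + 0; back-substituting, 1 = 29 − 14·2. Hence 2·(-14) ≡ 1, so 2⁻¹ ≡ -14 ≡ 15 (mod 29).
Multiplying by 15: t ≡ 15·18 = 270 ≡ 9 (mod 29).
Taking t = 9 gives x = 76 + 89·9 = 877.
Check: 877 mod 89 = 76, 877 mod 29 = 7. ✓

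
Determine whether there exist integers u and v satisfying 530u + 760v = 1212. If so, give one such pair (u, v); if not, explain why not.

Both 530 and 760 are divisible by gcd(530, 760) = 10, hence so is any combination 530u + 760v.
But 1212 is not a multiple of 10 (it leaves remainder 2).
So the equation is unsolvable over ℤ.

No such integers exist.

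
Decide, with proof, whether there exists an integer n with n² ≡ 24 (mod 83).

Apply Euler's criterion with the prime 83: 24 is a quadratic residue iff 24^41 ≡ 1 (mod 83), and a non-residue iff it is ≡ −1.
Repeated squaring mod 83: 24^2 = 576 ≡ 78; 24^4 ≡ 78² = 6084 ≡ 25; 24^8 ≡ 25² = 625 ≡ 44; 24^16 ≡ 44² = 1936 ≡ 27; 24^32 ≡ 27² = 729 ≡ 65.
Since 41 = 32 + 8 + 1, 24^41 ≡ 65 · 44 · 24; multiplying out mod 83: 65·44 = 2860 ≡ 38, then 38·24 = 912 ≡ 82. Thus 24^41 ≡ 82 ≡ −1 (mod 83).
By Euler's criterion 24 is a quadratic non-residue mod 83: no n satisfies n² ≡ 24 (mod 83).

No such integer exists.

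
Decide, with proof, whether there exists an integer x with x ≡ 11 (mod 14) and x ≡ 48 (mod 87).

x = 1005

Since 14 and 87 share no common factor, CRT says the pair of congruences has a solution (unique mod 1218).
Write x = 11 + 14t and require 11 + 14t ≡ 48 (mod 87), i.e. 14t ≡ 37 (mod 87).
Note 14·56 = 784 ≡ 1 (mod 87) (as 784 − 1 = 9·87), so 14⁻¹ ≡ 56.
Therefore t ≡ 56·37 = 2072 ≡ 71 (mod 87).
With t = 71: x = 11 + 14·71 = 1005.
Check: 1005 mod 14 = 11, 1005 mod 87 = 48. ✓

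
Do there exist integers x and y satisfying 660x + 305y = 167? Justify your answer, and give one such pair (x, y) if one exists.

No such integers exist.

gcd(660, 305) = 5, so every integer of the form 660x + 305y is a multiple of 5.
But 167 is not a multiple of 5 (it leaves remainder 2).
So the equation is unsolvable over ℤ.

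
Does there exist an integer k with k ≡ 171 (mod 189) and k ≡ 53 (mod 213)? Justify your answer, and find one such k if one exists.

No, no such integer exists.

Reduce both congruences modulo 3, which divides 189 and 213: they say k ≡ 171 (mod 3) and k ≡ 53 (mod 3).
But 171 mod 3 = 0 while 53 mod 3 = 2, a contradiction.
Hence the system has no solution.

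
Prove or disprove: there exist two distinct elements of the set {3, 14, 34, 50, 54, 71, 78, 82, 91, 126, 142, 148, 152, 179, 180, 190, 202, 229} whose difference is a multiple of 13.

34 and 190 are such a pair.

Reduce each element mod 13: 3↦3, 14↦1, 34↦8, 50↦11, 54↦2, 71↦6, 78↦0, 82↦4, 91↦0, 126↦9, 142↦12, 148↦5, 152↦9, 179↦10, 180↦11, 190↦8, 202↦7, 229↦8. The residue 8 repeats (at 34 and 190), and 190 − 34 = 156 = 12·13.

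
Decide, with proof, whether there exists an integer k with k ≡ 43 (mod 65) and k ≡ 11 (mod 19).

k = 1018

Since 65 and 19 share no common factor, CRT says the pair of congruences has a solution (unique mod 1235).
Write k = 43 + 65t and require 43 + 65t ≡ 11 (mod 19), i.e. 65t ≡ 6 (mod 19).
65 ≡ 8 (mod 19), so this reads 8t ≡ 6 (mod 19). Since 8·12 = 96 = 5·19 + 1, the inverse of 8 mod 19 is 12.
Therefore t ≡ 12·6 = 72 ≡ 15 (mod 19).
Taking t = 15 gives k = 43 + 65·15 = 1018.
Verify: 1018 = 15·65 + 43 and 1018 = 53·19 + 11. ✓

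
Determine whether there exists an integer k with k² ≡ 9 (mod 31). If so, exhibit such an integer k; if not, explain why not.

k = 28

Take k = 28. Then 28² = 784 = 25·31 + 9, so 28² ≡ 9 (mod 31).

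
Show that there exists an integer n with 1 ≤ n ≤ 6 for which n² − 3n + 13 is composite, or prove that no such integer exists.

The values for n = 1, 2, …, 6 are 11, 11, 13, 17, 23, 31, and each of these is prime.
So no value in the range makes the expression composite.

There is no such integer n in that range.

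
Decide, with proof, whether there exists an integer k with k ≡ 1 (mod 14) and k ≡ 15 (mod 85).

gcd(14, 85) = 1, so the Chinese Remainder Theorem guarantees exactly one residue class mod 1190 satisfying both.
Write k = 1 + 14t and require 1 + 14t ≡ 15 (mod 85), i.e. 14t ≡ 14 (mod 85).
Note 14·79 = 1106 ≡ 1 (mod 85) (as 1106 − 1 = 13·85), so 14⁻¹ ≡ 79.
Therefore t ≡ 79·14 = 1106 ≡ 1 (mod 85).
With t = 1: k = 1 + 14·1 = 15.
Verify: 15 = 1·14 + 1 and 15 = 0·85 + 15. ✓

k = 15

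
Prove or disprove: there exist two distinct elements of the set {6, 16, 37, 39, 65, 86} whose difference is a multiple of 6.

Two integers differ by a multiple of 6 exactly when they have the same residue mod 6. The residues are 6↦0, 16↦4, 37↦1, 39↦3, 65↦5, 86↦2.
These 6 residues are pairwise different, hence no difference of two elements is divisible by 6.

No such pair exists.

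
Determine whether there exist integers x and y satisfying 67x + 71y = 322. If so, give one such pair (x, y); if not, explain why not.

x = 26, y = -20

Since gcd(67, 71) = 1, every integer is an integer combination of 67 and 71.
Run the Euclidean algorithm on 71 and 67: 71 = 1·67 + 4, 67 = 16·4 + 3, 4 = 1·3 + 1, 3 = 3·1 + 0.
Back-substituting, 1 = 4 − 1·3 = 4 − (67 − 16·4) = −67 + 17·4 = −67 + 17·(71 − 1·67) = 17·71 − 18·67; that is, 67·(-18) + 71·17 = 1.
Times 322: 67·(-5796) + 71·5474 = 322, so (-5796, 5474) solves it.
Adding 82·71 to x and subtracting 82·67 from y gives the tidier solution (26, -20).
Check: 67·26 + 71·(-20) = 1742 − 1420 = 322. ✓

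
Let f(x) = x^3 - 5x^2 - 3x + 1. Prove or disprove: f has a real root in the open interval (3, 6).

Yes, f has a root in the interval.

f(3) = -26 and f(6) = 19, which have opposite signs.
Since f is a polynomial it is continuous on [3, 6].
By the Intermediate Value Theorem f must vanish at some point of (3, 6).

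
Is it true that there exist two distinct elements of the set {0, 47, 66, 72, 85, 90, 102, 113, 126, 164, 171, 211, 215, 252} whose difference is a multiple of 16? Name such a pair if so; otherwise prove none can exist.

There is no such pair.

Two integers differ by a multiple of 16 exactly when they have the same residue mod 16. The residues are 0↦0, 47↦15, 66↦2, 72↦8, 85↦5, 90↦10, 102↦6, 113↦1, 126↦14, 164↦4, 171↦11, 211↦3, 215↦7, 252↦12.
These 14 residues are pairwise different, hence no difference of two elements is divisible by 16.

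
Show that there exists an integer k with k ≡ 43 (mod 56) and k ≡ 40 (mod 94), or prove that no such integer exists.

Both moduli are multiples of 2 = gcd(56, 94), so any solution would satisfy k ≡ 43 and k ≡ 40 modulo 2 simultaneously.
But 43 mod 2 = 1 while 40 mod 2 = 0, a contradiction.
So no integer satisfies both congruences.

There is no such integer.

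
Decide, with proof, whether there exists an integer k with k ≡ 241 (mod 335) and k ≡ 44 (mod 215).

No such integer exists.

gcd(335, 215) = 5. If k ≡ 241 (mod 335) and k ≡ 44 (mod 215), then k ≡ 241 (mod 5) and k ≡ 44 (mod 5).
These are incompatible: 241 − 44 = 197 is not divisible by 5.
So no integer satisfies both congruences.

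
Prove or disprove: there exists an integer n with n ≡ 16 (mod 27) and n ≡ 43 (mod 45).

Here gcd(27, 45) = 9, and both 16 and 43 leave remainder 7 mod 9, so the system is consistent.
The integers ≡ 16 (mod 27) are 16, 43, …; their remainders mod 45 are 16, 43, so n = 43 is the first that is ≡ 43 (mod 45).
Check: 43 mod 27 = 16, 43 mod 45 = 43. ✓

n = 43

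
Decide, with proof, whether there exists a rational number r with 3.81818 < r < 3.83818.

Scale by 6: the interval becomes (22.90908, 23.02908), which contains the integer 23.
So r = 23/6 works: it is a ratio of integers, and dividing 6·3.81818 < 23 < 6·3.83818 through by 6 gives 3.81818 < 23/6 < 3.83818.

r = 23/6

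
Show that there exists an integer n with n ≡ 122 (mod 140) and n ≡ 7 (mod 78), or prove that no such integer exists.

There is no such integer.

Both moduli are multiples of 2 = gcd(140, 78), so any solution would satisfy n ≡ 122 and n ≡ 7 modulo 2 simultaneously.
However 122 ≡ 0 and 7 ≡ 1 (mod 2), and 0 ≠ 1.
So no integer satisfies both congruences.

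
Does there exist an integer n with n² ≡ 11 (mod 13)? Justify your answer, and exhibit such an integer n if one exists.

No such integer exists.

Computing n² mod 13 for n = 0, 1, …, 6 (enough, by the symmetry n ↦ 13 − n) gives 0, 1, 4, 9, 3, 12, 10.
The set of squares mod 13 is therefore {0, 1, 3, 4, 9, 10, 12}, which does not contain 11.
Therefore n² ≡ 11 (mod 13) has no solution.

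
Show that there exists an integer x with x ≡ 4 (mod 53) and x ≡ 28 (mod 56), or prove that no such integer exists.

gcd(53, 56) = 1, so the Chinese Remainder Theorem guarantees exactly one residue class mod 2968 satisfying both.
Any solution of the first congruence is x = 4 + 53t; substituting into the second, 53t ≡ 28 − 4 ≡ 24 (mod 56).
Note 53·37 = 1961 ≡ 1 (mod 56) (as 1961 − 1 = 35·56), so 53⁻¹ ≡ 37.
Therefore t ≡ 37·24 = 888 ≡ 48 (mod 56).
Taking t = 48 gives x = 4 + 53·48 = 2548.
Check: 2548 mod 53 = 4, 2548 mod 56 = 28. ✓

x = 2548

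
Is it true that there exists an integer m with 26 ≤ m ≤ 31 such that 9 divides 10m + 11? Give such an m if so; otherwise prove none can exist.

No such integer m in that range exists.

At m = 26, 10·26 + 11 = 271 ≡ 1 (mod 9), and each step in m adds 10 ≡ 1 (mod 9), giving residues 1, 2, 3, 4, 5, 6 for m = 26, 27, …, 31.
None is 0, so 9 never divides 10m + 11 on this range.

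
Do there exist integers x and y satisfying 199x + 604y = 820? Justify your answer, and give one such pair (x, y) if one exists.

x = 80, y = -25

Since gcd(199, 604) = 1, every integer is an integer combination of 199 and 604.
Dividing repeatedly: 604 = 3·199 + 7, 199 = 28·7 + 3, 7 = 2·3 + 1, 3 = 3·1 + 0.
Working back up the chain: 1 = 7 − 2·3 = 7 − 2·(199 − 28·7) = −2·199 + 57·7 = −2·199 + 57·(604 − 3·199) = 57·604 − 173·199. So 199·(-173) + 604·57 = 1.
Scaling by 820 gives the particular solution (x, y) = (-141860, 46740).
Adding 235·604 to x and subtracting 235·199 from y gives the tidier solution (80, -25).
Indeed 199·80 + 604·(-25) = 15920 − 15100 = 820.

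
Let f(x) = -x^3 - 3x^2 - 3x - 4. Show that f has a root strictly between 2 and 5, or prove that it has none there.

f has no root in that interval.

f(2) = -30 and f(5) = -219, both negative, so a sign-change argument is unavailable; we show f keeps this sign on the whole interval.
Shift to the endpoint 2: with x = 2 + u (0 < u < 3), one computes f(2 + u) = -u^3 - 9u^2 - 27u - 30.
All 4 nonzero coefficients of this polynomial in u are negative; hence for u > 0 the value is a sum of negative terms (the constant -30 among them).
So f is strictly negative on (2, 5); no root exists in the interval.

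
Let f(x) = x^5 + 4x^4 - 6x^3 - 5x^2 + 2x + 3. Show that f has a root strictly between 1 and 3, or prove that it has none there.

f(1) = -1 and f(3) = 369, which have opposite signs.
f is continuous everywhere (it is a polynomial), in particular on [1, 3].
By the Intermediate Value Theorem f must vanish at some point of (1, 3).

Such a root exists.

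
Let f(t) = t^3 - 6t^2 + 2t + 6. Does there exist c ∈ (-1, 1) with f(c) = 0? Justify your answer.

f(-1) = -3 and f(1) = 3, which have opposite signs.
f is continuous everywhere (it is a polynomial), in particular on [-1, 1].
By the Intermediate Value Theorem, f takes the value 0 somewhere in the open interval.

Such a root exists.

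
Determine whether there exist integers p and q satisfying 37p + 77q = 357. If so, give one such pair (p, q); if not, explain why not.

p = 70, q = -29

Since gcd(37, 77) = 1, every integer is an integer combination of 37 and 77.
Dividing repeatedly: 77 = 2·37 + 3, 37 = 12·3 + 1, 3 = 3·1 + 0.
Back-substituting, 1 = 37 − 12·3 = 37 − 12·(77 − 2·37) = −12·77 + 25·37; that is, 37·25 + 77·(-12) = 1.
Times 357: 37·8925 + 77·(-4284) = 357, so (8925, -4284) solves it.
The general solution is p = 8925 + 77k, q = -4284 − 37k; taking k = -115 gives the smaller pair p = 70, q = -29.
Check: 37·70 + 77·(-29) = 2590 − 2233 = 357. ✓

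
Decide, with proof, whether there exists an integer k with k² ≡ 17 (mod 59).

k = 28

k = 28 works: 28² = 784, and 784 − 17 = 767 = 13·59.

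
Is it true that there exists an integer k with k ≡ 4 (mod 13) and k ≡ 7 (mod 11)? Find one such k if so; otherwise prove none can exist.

The moduli 13 and 11 are coprime, so by the Chinese Remainder Theorem a unique solution modulo 143 exists.
Write k = 4 + 13t and require 4 + 13t ≡ 7 (mod 11), i.e. 13t ≡ 3 (mod 11).
13 ≡ 2 (mod 11), so this reads 2t ≡ 3 (mod 11). To invert 2 modulo 11: 11 = 5·2 + 1, 2 = 2·1 + 0, and unwinding, 1 = 11 − 5·2. Thus 2⁻¹ ≡ -5 ≡ 6 (mod 11).
Therefore t ≡ 6·3 = 18 ≡ 7 (mod 11).
With t = 7: k = 4 + 13·7 = 95.
Indeed 95 ≡ 4 (mod 13) and 95 ≡ 7 (mod 11).

k = 95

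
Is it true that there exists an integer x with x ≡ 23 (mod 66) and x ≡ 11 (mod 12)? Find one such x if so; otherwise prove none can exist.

x = 23

The moduli are not coprime: gcd(66, 12) = 6. Compatibility requires 6 ∣ (11 − 23) = -12, which holds, so solutions exist.
The smallest candidate x = 23 works directly: 23 ≡ 11 (mod 12).
Indeed 23 ≡ 23 (mod 66) and 23 ≡ 11 (mod 12).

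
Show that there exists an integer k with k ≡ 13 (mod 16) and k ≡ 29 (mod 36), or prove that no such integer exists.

k = 29

Here gcd(16, 36) = 4, and both 13 and 29 leave remainder 1 mod 4, so the system is consistent.
The integers ≡ 13 (mod 16) are 13, 29, …; their remainders mod 36 are 13, 29, so k = 29 is the first that is ≡ 29 (mod 36).
Check: 29 mod 16 = 13, 29 mod 36 = 29. ✓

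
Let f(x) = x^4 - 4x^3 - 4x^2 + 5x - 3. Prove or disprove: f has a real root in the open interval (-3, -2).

No.

f(-3) = 135 and f(-2) = 19, both positive, so a sign-change argument is unavailable; we show f keeps this sign on the whole interval.
Substitute x = -2 − u, where 0 < u < 1 on the interval. Expanding, f(-2 − u) = u^4 + 12u^3 + 44u^2 + 59u + 19.
All 5 nonzero coefficients of this polynomial in u are positive; hence for u > 0 the value is a sum of positive terms (the constant 19 among them).
So f is strictly positive on (-3, -2); no root exists in the interval.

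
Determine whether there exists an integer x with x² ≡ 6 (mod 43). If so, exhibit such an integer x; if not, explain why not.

x = 7

Take x = 7. Then 7² = 49 = 1·43 + 6, so 7² ≡ 6 (mod 43).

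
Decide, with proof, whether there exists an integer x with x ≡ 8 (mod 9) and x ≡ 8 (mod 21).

x = 8

The moduli are not coprime: gcd(9, 21) = 3. Compatibility requires 3 ∣ (8 − 8) = 0, which holds, so solutions exist.
The smallest candidate x = 8 works directly: 8 ≡ 8 (mod 21).
Check: 8 mod 9 = 8, 8 mod 21 = 8. ✓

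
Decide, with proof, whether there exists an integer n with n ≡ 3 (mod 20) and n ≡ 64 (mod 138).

There is no such integer.

Both moduli are multiples of 2 = gcd(20, 138), so any solution would satisfy n ≡ 3 and n ≡ 64 modulo 2 simultaneously.
However 3 ≡ 1 and 64 ≡ 0 (mod 2), and 1 ≠ 0.
Hence the system has no solution.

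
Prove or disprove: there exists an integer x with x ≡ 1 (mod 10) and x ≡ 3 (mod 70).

There is no such integer.

gcd(10, 70) = 10. If x ≡ 1 (mod 10) and x ≡ 3 (mod 70), then x ≡ 1 (mod 10) and x ≡ 3 (mod 10).
However 1 ≡ 1 and 3 ≡ 3 (mod 10), and 1 ≠ 3.
Hence the system has no solution.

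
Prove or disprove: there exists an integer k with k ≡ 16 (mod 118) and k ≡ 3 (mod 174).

There is no such integer.

Both moduli are multiples of 2 = gcd(118, 174), so any solution would satisfy k ≡ 16 and k ≡ 3 modulo 2 simultaneously.
These are incompatible: 16 − 3 = 13 is not divisible by 2.
So no integer satisfies both congruences.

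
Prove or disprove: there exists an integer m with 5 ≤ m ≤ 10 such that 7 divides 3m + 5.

m = 10

At m = 10 we get 3·10 + 5 = 35, and 35 = 7·5.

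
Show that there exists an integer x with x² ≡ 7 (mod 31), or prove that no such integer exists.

x = 10

x = 10 works: 10² = 100, and 100 − 7 = 93 = 3·31.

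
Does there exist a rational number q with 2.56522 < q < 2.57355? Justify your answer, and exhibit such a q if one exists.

Look for a denominator N such that an integer falls strictly between N·2.56522 and N·2.57355. N = 7 works: 7·2.56522 = 17.95654 < 18 < 18.01485 = 7·2.57355.
Hence 18/7 is a rational number with 2.56522 < 18/7 < 2.57355.

q = 18/7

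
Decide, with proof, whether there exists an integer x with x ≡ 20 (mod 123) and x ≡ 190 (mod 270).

gcd(123, 270) = 3. If x ≡ 20 (mod 123) and x ≡ 190 (mod 270), then x ≡ 20 (mod 3) and x ≡ 190 (mod 3).
But 20 mod 3 = 2 while 190 mod 3 = 1, a contradiction.
Hence the system has no solution.

There is no such integer.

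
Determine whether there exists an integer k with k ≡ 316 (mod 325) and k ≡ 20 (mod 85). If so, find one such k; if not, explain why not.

No such integer exists.

Both moduli are multiples of 5 = gcd(325, 85), so any solution would satisfy k ≡ 316 and k ≡ 20 modulo 5 simultaneously.
But 316 mod 5 = 1 while 20 mod 5 = 0, a contradiction.
Therefore no such k exists.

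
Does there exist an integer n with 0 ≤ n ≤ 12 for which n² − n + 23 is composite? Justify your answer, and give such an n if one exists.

At n = 2: 2² − 2 + 23 = 25 = 5·5, which is composite.

n = 2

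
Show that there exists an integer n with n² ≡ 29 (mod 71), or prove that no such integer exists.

n = 10

Take n = 10. Then 10² = 100 = 1·71 + 29, so 10² ≡ 29 (mod 71).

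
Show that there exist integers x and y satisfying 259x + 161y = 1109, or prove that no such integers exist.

There are no such integers.

Any value of 259x + 161y is a multiple of gcd(259, 161) = 7.
However 1109 leaves remainder 3 on division by 7.
Hence no integers x, y satisfy the equation.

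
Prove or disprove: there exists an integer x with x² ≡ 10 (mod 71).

x = 62

x = 62 works: 62² = 3844, and 3844 − 10 = 3834 = 54·71.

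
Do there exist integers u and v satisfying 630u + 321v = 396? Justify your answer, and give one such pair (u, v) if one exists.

u = 74, v = -144

Since gcd(630, 321) = 3 and 396 = 3·132, Bézout's identity guarantees a solution.
Dividing through by 3 reduces the equation to 210u + 107v = 132.
Run the Euclidean algorithm on 210 and 107: 210 = 1·107 + 103, 107 = 1·103 + 4, 103 = 25·4 + 3, 4 = 1·3 + 1, 3 = 3·1 + 0.
Unwinding: 1 = 4 − 1·3 = 4 − (103 − 25·4) = −103 + 26·4 = −103 + 26·(107 − 1·103) = 26·107 − 27·103 = 26·107 − 27·(210 − 1·107) = −27·210 + 53·107, i.e. 210·(-27) + 107·53 = 1.
Times 132: 210·(-3564) + 107·6996 = 132, so (-3564, 6996) solves it.
The general solution is u = -3564 + 107k, v = 6996 − 210k; taking k = 34 gives the smaller pair u = 74, v = -144.
Indeed 630·74 + 321·(-144) = 46620 − 46224 = 396.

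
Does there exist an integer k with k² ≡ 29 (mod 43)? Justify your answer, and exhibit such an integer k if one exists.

No such integer exists.

43 is prime, so by Euler's criterion 29 is a square mod 43 iff 29^((43−1)/2) = 29^21 ≡ 1 (mod 43).
Repeated squaring mod 43: 29^2 = 841 ≡ 24; 29^4 ≡ 24² = 576 ≡ 17; 29^8 ≡ 17² = 289 ≡ 31; 29^16 ≡ 31² = 961 ≡ 15.
Since 21 = 16 + 4 + 1, 29^21 ≡ 15 · 17 · 29; multiplying out mod 43: 15·17 = 255 ≡ 40, then 40·29 = 1160 ≡ 42. Thus 29^21 ≡ 42 ≡ −1 (mod 43).
The value −1 means 29 is a non-residue modulo 43, so k² ≡ 29 (mod 43) is impossible.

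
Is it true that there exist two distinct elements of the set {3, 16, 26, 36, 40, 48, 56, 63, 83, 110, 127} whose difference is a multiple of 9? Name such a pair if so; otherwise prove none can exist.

3 and 48 are such a pair.

Reduce each element mod 9: 3↦3, 16↦7, 26↦8, 36↦0, 40↦4, 48↦3, 56↦2, 63↦0, 83↦2, 110↦2, 127↦1. The residue 3 repeats (at 3 and 48), and 48 − 3 = 45 = 5·9.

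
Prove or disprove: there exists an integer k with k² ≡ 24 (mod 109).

109 is prime, so by Euler's criterion 24 is a square mod 109 iff 24^((109−1)/2) = 24^54 ≡ 1 (mod 109).
Squaring successively (mod 109): 24^2 = 576 ≡ 31; 24^4 ≡ 31² = 961 ≡ 89; 24^8 ≡ 89² = 7921 ≡ 73; 24^16 ≡ 73² = 5329 ≡ 97; 24^32 ≡ 97² = 9409 ≡ 35.
Since 54 = 32 + 16 + 4 + 2, 24^54 ≡ 35 · 97 · 89 · 31; multiplying out mod 109: 35·97 = 3395 ≡ 16, then 16·89 = 1424 ≡ 7, then 7·31 = 217 ≡ 108. Thus 24^54 ≡ 108 ≡ −1 (mod 109).
By Euler's criterion 24 is a quadratic non-residue mod 109: no k satisfies k² ≡ 24 (mod 109).

No, no such integer exists.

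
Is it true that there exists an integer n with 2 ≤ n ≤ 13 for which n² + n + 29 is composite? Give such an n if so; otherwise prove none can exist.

n = 11

At n = 11: 11² + 11 + 29 = 161 = 7·23, which is composite.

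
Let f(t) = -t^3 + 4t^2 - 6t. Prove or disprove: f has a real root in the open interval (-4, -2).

f has no root in that interval.

f(-4) = 152 and f(-2) = 36, both positive.
f'(t) = -3t^2 + 8t - 6 has discriminant 8² − 4·(-3)·(-6) = -8 < 0, so f' has no real roots and is negative for every real t.
So f is strictly decreasing; between -4 and -2 its values lie between f(-4) = 152 and f(-2) = 36, all positive. Therefore f has no root in (-4, -2).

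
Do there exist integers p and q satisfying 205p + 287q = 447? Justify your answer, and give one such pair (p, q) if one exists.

Both 205 and 287 are divisible by gcd(205, 287) = 41, hence so is any combination 205p + 287q.
But 447 is not a multiple of 41 (it leaves remainder 37).
Therefore 205p + 287q = 447 has no solution in integers.

No such integers exist.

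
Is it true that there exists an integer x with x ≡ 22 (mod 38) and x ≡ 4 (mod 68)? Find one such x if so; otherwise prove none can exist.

x = 820

The moduli are not coprime: gcd(38, 68) = 2. Compatibility requires 2 ∣ (4 − 22) = -18, which holds, so solutions exist.
Write x = 22 + 38t. Then 38t ≡ 4 − 22 ≡ 50 (mod 68); dividing through by 2 gives 19t ≡ 25 (mod 34).
Note 19·9 = 171 ≡ 1 (mod 34) (as 171 − 1 = 5·34), so 19⁻¹ ≡ 9.
Multiplying by 9: t ≡ 9·25 = 225 ≡ 21 (mod 34).
Then x = 22 + 38·21 = 820.
Verify: 820 = 21·38 + 22 and 820 = 12·68 + 4. ✓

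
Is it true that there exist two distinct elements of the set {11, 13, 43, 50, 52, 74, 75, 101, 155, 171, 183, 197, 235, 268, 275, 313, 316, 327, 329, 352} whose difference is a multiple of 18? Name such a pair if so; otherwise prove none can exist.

Both 11 and 101 leave remainder 11 on division by 18; their difference 90 = 5·18 is a multiple of 18.

11 and 101 are such a pair.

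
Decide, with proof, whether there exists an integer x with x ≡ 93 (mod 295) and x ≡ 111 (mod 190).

Both moduli are multiples of 5 = gcd(295, 190), so any solution would satisfy x ≡ 93 and x ≡ 111 modulo 5 simultaneously.
These are incompatible: 93 − 111 = -18 is not divisible by 5.
So no integer satisfies both congruences.

No such integer exists.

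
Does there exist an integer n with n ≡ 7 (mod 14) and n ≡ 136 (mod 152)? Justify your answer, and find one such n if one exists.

No such integer exists.

Reduce both congruences modulo 2, which divides 14 and 152: they say n ≡ 7 (mod 2) and n ≡ 136 (mod 2).
But 7 mod 2 = 1 while 136 mod 2 = 0, a contradiction.
So no integer satisfies both congruences.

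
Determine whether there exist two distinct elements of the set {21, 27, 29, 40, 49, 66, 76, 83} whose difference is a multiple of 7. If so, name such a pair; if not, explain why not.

Reduce each element mod 7: 21↦0, 27↦6, 29↦1, 40↦5, 49↦0, 66↦3, 76↦6, 83↦6. The residue 0 repeats (at 21 and 49), and 49 − 21 = 28 = 4·7.

The pair (21, 49) works.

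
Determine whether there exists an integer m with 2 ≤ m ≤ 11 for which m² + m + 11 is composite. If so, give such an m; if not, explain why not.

At m = 11: 11² + 11 + 11 = 143 = 11·13, which is composite.

m = 11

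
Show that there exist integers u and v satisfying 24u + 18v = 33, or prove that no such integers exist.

gcd(24, 18) = 6, so every integer of the form 24u + 18v is a multiple of 6.
However 33 leaves remainder 3 on division by 6.
So the equation is unsolvable over ℤ.

There are no such integers.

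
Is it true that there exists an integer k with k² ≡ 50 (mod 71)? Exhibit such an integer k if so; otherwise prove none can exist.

Take k = 11. Then 11² = 121 = 1·71 + 50, so 11² ≡ 50 (mod 71).

k = 11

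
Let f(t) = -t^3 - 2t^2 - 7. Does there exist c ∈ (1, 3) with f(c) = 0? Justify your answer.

The endpoint values f(1) = -10 and f(3) = -52 are both negative. Claim: f(t) < 0 for every t in (1, 3).
Substitute t = 1 + u, where 0 < u < 2 on the interval. Expanding, f(1 + u) = -u^3 - 5u^2 - 7u - 10.
All 4 nonzero coefficients of this polynomial in u are negative; hence for u > 0 the value is a sum of negative terms (the constant -10 among them).
So f is strictly negative on (1, 3); no root exists in the interval.

No.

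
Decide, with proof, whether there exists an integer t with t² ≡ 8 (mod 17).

Take t = 12. Then 12² = 144 = 8·17 + 8, so 12² ≡ 8 (mod 17).

t = 12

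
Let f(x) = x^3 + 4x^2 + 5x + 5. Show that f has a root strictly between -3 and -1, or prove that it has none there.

f(-3) = -1 and f(-1) = 3, which have opposite signs.
f is continuous everywhere (it is a polynomial), in particular on [-3, -1].
By the Intermediate Value Theorem f must vanish at some point of (-3, -1).

Yes, f has a root in the interval.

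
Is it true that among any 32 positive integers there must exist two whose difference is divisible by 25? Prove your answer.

Partition the integers by their residue mod 25; there are 25 classes.
Placing 32 integers into 25 classes, some class receives at least two — say a and b.
Equal remainders mean a − b ≡ 0 (mod 25), so 25 divides their difference.

True.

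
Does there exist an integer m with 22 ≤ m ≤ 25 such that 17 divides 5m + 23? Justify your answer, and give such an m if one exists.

There is no such integer m in that range.

The values of 5m + 23 for m = 22, 23, 24, 25 are 133, 138, 143, 148; reduced mod 17 these are 14, 2, 7, 12.
None is 0, so 17 never divides 5m + 23 on this range.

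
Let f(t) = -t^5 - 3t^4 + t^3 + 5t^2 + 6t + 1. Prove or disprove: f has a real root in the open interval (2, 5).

f(2) = -39 and f(5) = -4719, both negative, so a sign-change argument is unavailable; we show f keeps this sign on the whole interval.
Shift to the endpoint 2: with t = 2 + u (0 < u < 3), one computes f(2 + u) = -u^5 - 13u^4 - 63u^3 - 141u^2 - 138u - 39.
All 6 nonzero coefficients of this polynomial in u are negative; hence for u > 0 the value is a sum of negative terms (the constant -39 among them).
So f is strictly negative on (2, 5); no root exists in the interval.

No such root exists.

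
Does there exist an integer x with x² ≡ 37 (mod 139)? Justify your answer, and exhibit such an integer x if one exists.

x = 68 works: 68² = 4624, and 4624 − 37 = 4587 = 33·139.

x = 68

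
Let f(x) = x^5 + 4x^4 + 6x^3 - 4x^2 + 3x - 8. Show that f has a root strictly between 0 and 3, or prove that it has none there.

f(0) = -8 and f(3) = 694, which have opposite signs.
As a polynomial, f is continuous on every closed interval.
By the Intermediate Value Theorem f must vanish at some point of (0, 3).

Such a root exists.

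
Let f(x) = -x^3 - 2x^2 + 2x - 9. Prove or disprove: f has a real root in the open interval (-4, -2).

f(-4) = 15 and f(-2) = -13, which have opposite signs.
As a polynomial, f is continuous on every closed interval.
By the Intermediate Value Theorem, f takes the value 0 somewhere in the open interval.

Such a root exists.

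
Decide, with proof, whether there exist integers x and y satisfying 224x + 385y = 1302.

x = 23, y = -10

Since gcd(224, 385) = 7 and 1302 = 7·186, Bézout's identity guarantees a solution.
Dividing through by 7 reduces the equation to 32x + 55y = 186.
Dividing repeatedly: 55 = 1·32 + 23, 32 = 1·23 + 9, 23 = 2·9 + 5, 9 = 1·5 + 4, 5 = 1·4 + 1, 4 = 4·1 + 0.
Unwinding: 1 = 5 − 1·4 = 5 − (9 − 1·5) = −9 + 2·5 = −9 + 2·(23 − 2·9) = 2·23 − 5·9 = 2·23 − 5·(32 − 1·23) = −5·32 + 7·23 = −5·32 + 7·(55 − 1·32) = 7·55 − 12·32, i.e. 32·(-12) + 55·7 = 1.
Scaling by 186 gives the particular solution (x, y) = (-2232, 1302).
Shifting by a multiple of (55, −32) keeps it a solution: x = -2232 + 41·55 = 23, y = 1302 − 41·32 = -10.
Check: 224·23 + 385·(-10) = 5152 − 3850 = 1302. ✓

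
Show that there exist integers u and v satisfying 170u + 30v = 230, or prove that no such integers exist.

gcd(170, 30) = 10, and 10 divides 230, so integer solutions exist.
Dividing through by 10 reduces the equation to 17u + 3v = 23.
Run the Euclidean algorithm on 17 and 3: 17 = 5·3 + 2, 3 = 1·2 + 1, 2 = 2·1 + 0.
Back-substituting, 1 = 3 − 1·2 = 3 − (17 − 5·3) = −17 + 6·3; that is, 17·(-1) + 3·6 = 1.
Multiplying through by 23: u = (-1)·23 = -23, v = 6·23 = 138 is a solution.
The general solution is u = -23 + 3k, v = 138 − 17k; taking k = 8 gives the smaller pair u = 1, v = 2.
Indeed 170·1 + 30·2 = 170 + 60 = 230.

u = 1, v = 2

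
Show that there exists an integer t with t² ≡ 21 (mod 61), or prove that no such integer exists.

There is no such integer.

61 is prime, so by Euler's criterion 21 is a square mod 61 iff 21^((61−1)/2) = 21^30 ≡ 1 (mod 61).
Squaring successively (mod 61): 21^2 = 441 ≡ 14; 21^4 ≡ 14² = 196 ≡ 13; 21^8 ≡ 13² = 169 ≡ 47; 21^16 ≡ 47² = 2209 ≡ 13.
Since 30 = 16 + 8 + 4 + 2, 21^30 ≡ 13 · 47 · 13 · 14; multiplying out mod 61: 13·47 = 611 ≡ 1, then 1·13 = 13 ≡ 13, then 13·14 = 182 ≡ 60. Thus 21^30 ≡ 60 ≡ −1 (mod 61).
By Euler's criterion 21 is a quadratic non-residue mod 61: no t satisfies t² ≡ 21 (mod 61).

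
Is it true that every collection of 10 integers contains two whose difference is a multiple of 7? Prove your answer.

Each integer lies in one of the 7 residue classes modulo 7.
With 10 integers and only 7 classes, the pigeonhole principle forces two of them, say a and b, into the same class.
Their difference a − b is then a multiple of 7.

True.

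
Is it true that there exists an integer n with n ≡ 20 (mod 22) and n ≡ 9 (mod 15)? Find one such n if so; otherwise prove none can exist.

gcd(22, 15) = 1, so the Chinese Remainder Theorem guarantees exactly one residue class mod 330 satisfying both.
Any solution of the first congruence is n = 20 + 22t; substituting into the second, 22t ≡ 9 − 20 ≡ 4 (mod 15).
22 ≡ 7 (mod 15), so this reads 7t ≡ 4 (mod 15). Note 7·13 = 91 ≡ 1 (mod 15) (as 91 − 1 = 6·15), so 7⁻¹ ≡ 13.
Multiplying by 13: t ≡ 13·4 = 52 ≡ 7 (mod 15).
Taking t = 7 gives n = 20 + 22·7 = 174.
Verify: 174 = 7·22 + 20 and 174 = 11·15 + 9. ✓

n = 174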